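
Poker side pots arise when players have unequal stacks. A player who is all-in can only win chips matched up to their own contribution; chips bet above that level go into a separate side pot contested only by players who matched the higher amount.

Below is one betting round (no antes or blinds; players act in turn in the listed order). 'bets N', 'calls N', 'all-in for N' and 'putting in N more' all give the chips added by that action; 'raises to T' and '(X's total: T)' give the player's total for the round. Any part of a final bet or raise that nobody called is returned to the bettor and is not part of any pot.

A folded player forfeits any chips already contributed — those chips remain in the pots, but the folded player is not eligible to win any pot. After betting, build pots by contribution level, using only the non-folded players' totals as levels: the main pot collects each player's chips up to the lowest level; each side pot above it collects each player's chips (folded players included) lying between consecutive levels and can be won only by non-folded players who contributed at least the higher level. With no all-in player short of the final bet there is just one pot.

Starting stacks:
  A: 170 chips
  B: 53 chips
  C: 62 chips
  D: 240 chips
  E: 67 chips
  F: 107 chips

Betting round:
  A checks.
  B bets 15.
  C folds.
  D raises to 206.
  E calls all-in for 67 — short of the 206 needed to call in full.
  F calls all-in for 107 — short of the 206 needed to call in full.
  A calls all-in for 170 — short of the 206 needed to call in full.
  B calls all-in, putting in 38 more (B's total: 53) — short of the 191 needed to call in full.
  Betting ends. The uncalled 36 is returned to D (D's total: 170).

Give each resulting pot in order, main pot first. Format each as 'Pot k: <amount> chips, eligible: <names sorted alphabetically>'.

Pot 1: 265 chips, eligible: A, B, D, E, F
Pot 2: 56 chips, eligible: A, D, E, F
Pot 3: 120 chips, eligible: A, D, F
Pot 4: 126 chips, eligible: A, D

Derivation:
Contributions (after 36 returned to D): A=170, B=53, D=170, E=67, F=107
Folded: C
Pot levels (distinct totals of non-folded players): 53, 67, 107, 170
Layer 1-53: 53 each from A, B, D, E, F = 53*5 = 265 chips; eligible A, B, D, E, F
Layer 54-67: 14 each from A, D, E, F = 14*4 = 56 chips; eligible A, D, E, F
Layer 68-107: 40 each from A, D, F = 40*3 = 120 chips; eligible A, D, F
Layer 108-170: 63 each from A, D = 63*2 = 126 chips; eligible A, D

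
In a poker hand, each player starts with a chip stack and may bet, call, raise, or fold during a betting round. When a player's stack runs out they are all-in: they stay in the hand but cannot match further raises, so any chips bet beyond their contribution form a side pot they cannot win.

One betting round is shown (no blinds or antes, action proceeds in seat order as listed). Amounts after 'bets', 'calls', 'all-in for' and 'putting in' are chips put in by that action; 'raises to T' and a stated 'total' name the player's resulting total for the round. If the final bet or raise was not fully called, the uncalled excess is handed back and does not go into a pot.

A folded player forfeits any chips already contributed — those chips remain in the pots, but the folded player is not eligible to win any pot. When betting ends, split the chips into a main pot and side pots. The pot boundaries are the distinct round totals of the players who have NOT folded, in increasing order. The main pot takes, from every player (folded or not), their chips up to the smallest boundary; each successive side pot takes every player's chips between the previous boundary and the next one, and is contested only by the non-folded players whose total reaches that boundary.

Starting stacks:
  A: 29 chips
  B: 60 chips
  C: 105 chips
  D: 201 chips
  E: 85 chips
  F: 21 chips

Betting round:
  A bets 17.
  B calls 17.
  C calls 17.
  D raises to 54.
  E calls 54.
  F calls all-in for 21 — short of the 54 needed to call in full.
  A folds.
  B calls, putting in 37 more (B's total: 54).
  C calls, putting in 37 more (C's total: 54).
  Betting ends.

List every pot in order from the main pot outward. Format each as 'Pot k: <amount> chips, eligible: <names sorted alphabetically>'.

Pot 1: 122 chips, eligible: B, C, D, E, F
Pot 2: 132 chips, eligible: B, C, D, E

Derivation:
Contributions: A=17, B=54, C=54, D=54, E=54, F=21
Folded: A
Pot levels (distinct totals of non-folded players): 21, 54
Layer 1-21: A 17 + B 21 + C 21 + D 21 + E 21 + F 21 = 122 chips; eligible B, C, D, E, F
Layer 22-54: 33 each from B, C, D, E = 33*4 = 132 chips; eligible B, C, D, E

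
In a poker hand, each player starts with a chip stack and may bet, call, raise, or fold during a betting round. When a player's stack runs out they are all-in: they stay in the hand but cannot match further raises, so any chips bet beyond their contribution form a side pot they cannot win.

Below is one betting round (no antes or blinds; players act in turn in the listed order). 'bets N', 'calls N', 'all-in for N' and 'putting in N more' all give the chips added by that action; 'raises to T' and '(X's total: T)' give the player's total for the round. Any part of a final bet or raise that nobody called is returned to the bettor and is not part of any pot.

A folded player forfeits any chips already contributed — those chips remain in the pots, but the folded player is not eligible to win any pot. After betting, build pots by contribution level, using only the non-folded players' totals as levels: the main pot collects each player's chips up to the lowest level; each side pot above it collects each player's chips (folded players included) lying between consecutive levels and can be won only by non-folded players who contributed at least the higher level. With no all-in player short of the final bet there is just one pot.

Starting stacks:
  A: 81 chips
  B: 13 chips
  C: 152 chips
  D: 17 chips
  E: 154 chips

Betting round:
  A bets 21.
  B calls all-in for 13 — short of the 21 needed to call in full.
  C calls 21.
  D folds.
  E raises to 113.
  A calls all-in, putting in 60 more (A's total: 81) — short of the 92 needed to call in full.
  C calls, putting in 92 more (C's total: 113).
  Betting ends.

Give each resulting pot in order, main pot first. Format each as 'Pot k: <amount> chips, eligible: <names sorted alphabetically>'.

Pot 1: 52 chips, eligible: A, B, C, E
Pot 2: 204 chips, eligible: A, C, E
Pot 3: 64 chips, eligible: C, E

Derivation:
Contributions: A=81, B=13, C=113, E=113
Folded: D
Pot levels (distinct totals of non-folded players): 13, 81, 113
Layer 1-13: 13 each from A, B, C, E = 13*4 = 52 chips; eligible A, B, C, E
Layer 14-81: 68 each from A, C, E = 68*3 = 204 chips; eligible A, C, E
Layer 82-113: 32 each from C, E = 32*2 = 64 chips; eligible C, E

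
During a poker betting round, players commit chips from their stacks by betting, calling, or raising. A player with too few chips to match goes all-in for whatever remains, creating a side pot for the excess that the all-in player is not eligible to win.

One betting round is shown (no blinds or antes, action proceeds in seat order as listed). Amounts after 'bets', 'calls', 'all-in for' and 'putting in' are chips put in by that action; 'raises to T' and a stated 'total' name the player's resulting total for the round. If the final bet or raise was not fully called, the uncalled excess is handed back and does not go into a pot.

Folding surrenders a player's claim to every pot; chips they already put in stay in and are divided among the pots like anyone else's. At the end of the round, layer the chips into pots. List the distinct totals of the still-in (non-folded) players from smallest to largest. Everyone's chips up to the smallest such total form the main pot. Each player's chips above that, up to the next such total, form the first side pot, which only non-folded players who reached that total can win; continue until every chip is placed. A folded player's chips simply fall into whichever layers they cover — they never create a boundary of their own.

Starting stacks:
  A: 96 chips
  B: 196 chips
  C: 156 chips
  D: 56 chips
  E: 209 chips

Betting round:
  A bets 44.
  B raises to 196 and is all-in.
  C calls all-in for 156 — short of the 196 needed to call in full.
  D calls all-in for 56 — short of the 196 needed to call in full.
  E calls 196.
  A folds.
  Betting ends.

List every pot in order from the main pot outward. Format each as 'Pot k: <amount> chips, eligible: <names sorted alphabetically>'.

Pot 1: 268 chips, eligible: B, C, D, E
Pot 2: 300 chips, eligible: B, C, E
Pot 3: 80 chips, eligible: B, E

Derivation:
Contributions: A=44, B=196, C=156, D=56, E=196
Folded: A
Pot levels (distinct totals of non-folded players): 56, 156, 196
Layer 1-56: A 44 + B 56 + C 56 + D 56 + E 56 = 268 chips; eligible B, C, D, E
Layer 57-156: 100 each from B, C, E = 100*3 = 300 chips; eligible B, C, E
Layer 157-196: 40 each from B, E = 40*2 = 80 chips; eligible B, E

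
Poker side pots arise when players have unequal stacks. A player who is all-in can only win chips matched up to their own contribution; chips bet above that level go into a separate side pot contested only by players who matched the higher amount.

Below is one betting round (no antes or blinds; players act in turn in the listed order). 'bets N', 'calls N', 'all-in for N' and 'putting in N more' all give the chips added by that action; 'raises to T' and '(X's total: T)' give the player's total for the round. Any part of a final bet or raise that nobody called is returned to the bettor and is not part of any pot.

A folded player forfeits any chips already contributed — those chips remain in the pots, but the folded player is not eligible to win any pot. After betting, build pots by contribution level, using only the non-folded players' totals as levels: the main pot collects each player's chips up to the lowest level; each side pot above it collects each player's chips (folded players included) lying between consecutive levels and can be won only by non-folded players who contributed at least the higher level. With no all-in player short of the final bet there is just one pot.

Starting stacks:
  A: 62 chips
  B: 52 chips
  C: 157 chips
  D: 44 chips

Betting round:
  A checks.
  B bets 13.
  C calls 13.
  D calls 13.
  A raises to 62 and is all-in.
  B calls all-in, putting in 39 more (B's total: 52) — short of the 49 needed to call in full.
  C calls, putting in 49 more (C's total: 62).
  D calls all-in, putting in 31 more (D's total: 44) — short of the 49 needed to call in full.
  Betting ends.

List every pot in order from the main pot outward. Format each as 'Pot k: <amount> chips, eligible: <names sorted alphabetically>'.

Contributions: A=62, B=52, C=62, D=44
Pot levels (distinct totals of non-folded players): 44, 52, 62
Layer 1-44: 44 each from A, B, C, D = 44*4 = 176 chips; eligible A, B, C, D
Layer 45-52: 8 each from A, B, C = 8*3 = 24 chips; eligible A, B, C
Layer 53-62: 10 each from A, C = 10*2 = 20 chips; eligible A, C

Pot 1: 176 chips, eligible: A, B, C, D
Pot 2: 24 chips, eligible: A, B, C
Pot 3: 20 chips, eligible: A, C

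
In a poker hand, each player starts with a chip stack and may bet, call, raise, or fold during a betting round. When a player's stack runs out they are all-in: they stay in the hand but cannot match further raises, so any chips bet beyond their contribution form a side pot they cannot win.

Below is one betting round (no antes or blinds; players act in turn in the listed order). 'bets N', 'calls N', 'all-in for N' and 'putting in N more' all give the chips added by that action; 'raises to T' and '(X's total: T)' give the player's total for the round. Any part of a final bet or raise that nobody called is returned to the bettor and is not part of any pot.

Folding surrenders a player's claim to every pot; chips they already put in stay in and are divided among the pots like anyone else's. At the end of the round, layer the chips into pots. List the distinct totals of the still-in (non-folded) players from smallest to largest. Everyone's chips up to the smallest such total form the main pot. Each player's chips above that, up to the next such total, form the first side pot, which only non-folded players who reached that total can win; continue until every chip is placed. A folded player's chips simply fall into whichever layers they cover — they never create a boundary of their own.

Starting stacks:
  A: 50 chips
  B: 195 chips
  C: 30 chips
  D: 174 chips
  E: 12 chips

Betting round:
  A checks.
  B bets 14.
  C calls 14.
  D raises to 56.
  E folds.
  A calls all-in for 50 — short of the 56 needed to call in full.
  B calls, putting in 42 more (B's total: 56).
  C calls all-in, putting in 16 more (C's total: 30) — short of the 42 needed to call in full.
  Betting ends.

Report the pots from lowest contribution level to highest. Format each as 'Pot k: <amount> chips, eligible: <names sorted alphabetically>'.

Contributions: A=50, B=56, C=30, D=56
Folded: E
Pot levels (distinct totals of non-folded players): 30, 50, 56
Layer 1-30: 30 each from A, B, C, D = 30*4 = 120 chips; eligible A, B, C, D
Layer 31-50: 20 each from A, B, D = 20*3 = 60 chips; eligible A, B, D
Layer 51-56: 6 each from B, D = 6*2 = 12 chips; eligible B, D

Pot 1: 120 chips, eligible: A, B, C, D
Pot 2: 60 chips, eligible: A, B, D
Pot 3: 12 chips, eligible: B, D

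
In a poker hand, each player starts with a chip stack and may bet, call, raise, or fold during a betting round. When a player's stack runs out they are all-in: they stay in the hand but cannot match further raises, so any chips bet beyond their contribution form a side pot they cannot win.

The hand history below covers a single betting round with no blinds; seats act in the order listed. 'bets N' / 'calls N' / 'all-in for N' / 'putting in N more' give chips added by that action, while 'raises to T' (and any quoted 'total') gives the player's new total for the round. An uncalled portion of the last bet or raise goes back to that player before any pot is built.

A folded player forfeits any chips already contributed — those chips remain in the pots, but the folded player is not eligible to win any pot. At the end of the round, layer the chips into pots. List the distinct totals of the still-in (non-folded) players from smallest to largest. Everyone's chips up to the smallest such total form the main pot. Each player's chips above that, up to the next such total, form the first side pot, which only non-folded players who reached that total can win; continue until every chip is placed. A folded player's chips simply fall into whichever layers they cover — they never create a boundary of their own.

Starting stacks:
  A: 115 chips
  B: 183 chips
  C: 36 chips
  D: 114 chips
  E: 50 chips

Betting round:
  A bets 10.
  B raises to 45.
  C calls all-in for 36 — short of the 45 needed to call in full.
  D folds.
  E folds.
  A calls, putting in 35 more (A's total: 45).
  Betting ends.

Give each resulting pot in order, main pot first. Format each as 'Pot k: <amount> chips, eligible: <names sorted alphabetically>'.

Contributions: A=45, B=45, C=36
Folded: D, E
Pot levels (distinct totals of non-folded players): 36, 45
Layer 1-36: 36 each from A, B, C = 36*3 = 108 chips; eligible A, B, C
Layer 37-45: 9 each from A, B = 9*2 = 18 chips; eligible A, B

Pot 1: 108 chips, eligible: A, B, C
Pot 2: 18 chips, eligible: A, B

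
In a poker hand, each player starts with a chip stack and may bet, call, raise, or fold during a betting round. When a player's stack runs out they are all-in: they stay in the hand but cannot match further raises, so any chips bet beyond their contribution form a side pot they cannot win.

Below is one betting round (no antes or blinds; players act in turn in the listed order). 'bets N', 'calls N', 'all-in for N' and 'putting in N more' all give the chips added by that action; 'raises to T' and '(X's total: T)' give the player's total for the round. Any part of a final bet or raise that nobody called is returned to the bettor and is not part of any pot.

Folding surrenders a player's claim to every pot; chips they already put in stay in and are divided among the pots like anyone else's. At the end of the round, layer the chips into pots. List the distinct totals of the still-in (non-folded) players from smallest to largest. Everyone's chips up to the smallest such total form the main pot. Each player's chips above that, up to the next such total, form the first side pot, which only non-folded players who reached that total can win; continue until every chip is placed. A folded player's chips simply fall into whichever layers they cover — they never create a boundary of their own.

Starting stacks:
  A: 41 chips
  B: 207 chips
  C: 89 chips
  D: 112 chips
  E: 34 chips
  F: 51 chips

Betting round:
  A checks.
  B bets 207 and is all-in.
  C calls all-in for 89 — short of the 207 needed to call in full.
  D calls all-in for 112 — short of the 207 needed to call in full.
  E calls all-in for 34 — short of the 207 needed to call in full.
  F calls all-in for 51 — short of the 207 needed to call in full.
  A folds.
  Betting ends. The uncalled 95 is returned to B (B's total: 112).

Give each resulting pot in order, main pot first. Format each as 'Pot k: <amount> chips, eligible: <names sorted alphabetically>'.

Pot 1: 170 chips, eligible: B, C, D, E, F
Pot 2: 68 chips, eligible: B, C, D, F
Pot 3: 114 chips, eligible: B, C, D
Pot 4: 46 chips, eligible: B, D

Derivation:
Contributions (after 95 returned to B): B=112, C=89, D=112, E=34, F=51
Folded: A
Pot levels (distinct totals of non-folded players): 34, 51, 89, 112
Layer 1-34: 34 each from B, C, D, E, F = 34*5 = 170 chips; eligible B, C, D, E, F
Layer 35-51: 17 each from B, C, D, F = 17*4 = 68 chips; eligible B, C, D, F
Layer 52-89: 38 each from B, C, D = 38*3 = 114 chips; eligible B, C, D
Layer 90-112: 23 each from B, D = 23*2 = 46 chips; eligible B, D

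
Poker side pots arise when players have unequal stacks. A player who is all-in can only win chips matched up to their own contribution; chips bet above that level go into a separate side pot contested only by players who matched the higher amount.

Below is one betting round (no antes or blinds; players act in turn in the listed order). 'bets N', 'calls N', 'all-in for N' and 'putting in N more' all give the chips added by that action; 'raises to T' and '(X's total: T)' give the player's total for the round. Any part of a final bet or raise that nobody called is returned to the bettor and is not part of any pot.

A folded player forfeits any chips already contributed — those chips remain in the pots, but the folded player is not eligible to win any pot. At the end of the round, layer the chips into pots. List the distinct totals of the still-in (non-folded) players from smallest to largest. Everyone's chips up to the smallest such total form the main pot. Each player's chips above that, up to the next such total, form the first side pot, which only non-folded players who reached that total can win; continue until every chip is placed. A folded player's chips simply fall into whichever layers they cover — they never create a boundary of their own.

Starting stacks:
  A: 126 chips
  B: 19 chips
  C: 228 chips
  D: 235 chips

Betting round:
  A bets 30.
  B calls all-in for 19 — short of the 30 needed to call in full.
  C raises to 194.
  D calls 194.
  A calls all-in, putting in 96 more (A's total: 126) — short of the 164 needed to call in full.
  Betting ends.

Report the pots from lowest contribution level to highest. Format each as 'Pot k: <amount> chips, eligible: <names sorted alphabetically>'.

Pot 1: 76 chips, eligible: A, B, C, D
Pot 2: 321 chips, eligible: A, C, D
Pot 3: 136 chips, eligible: C, D

Derivation:
Contributions: A=126, B=19, C=194, D=194
Pot levels (distinct totals of non-folded players): 19, 126, 194
Layer 1-19: 19 each from A, B, C, D = 19*4 = 76 chips; eligible A, B, C, D
Layer 20-126: 107 each from A, C, D = 107*3 = 321 chips; eligible A, C, D
Layer 127-194: 68 each from C, D = 68*2 = 136 chips; eligible C, D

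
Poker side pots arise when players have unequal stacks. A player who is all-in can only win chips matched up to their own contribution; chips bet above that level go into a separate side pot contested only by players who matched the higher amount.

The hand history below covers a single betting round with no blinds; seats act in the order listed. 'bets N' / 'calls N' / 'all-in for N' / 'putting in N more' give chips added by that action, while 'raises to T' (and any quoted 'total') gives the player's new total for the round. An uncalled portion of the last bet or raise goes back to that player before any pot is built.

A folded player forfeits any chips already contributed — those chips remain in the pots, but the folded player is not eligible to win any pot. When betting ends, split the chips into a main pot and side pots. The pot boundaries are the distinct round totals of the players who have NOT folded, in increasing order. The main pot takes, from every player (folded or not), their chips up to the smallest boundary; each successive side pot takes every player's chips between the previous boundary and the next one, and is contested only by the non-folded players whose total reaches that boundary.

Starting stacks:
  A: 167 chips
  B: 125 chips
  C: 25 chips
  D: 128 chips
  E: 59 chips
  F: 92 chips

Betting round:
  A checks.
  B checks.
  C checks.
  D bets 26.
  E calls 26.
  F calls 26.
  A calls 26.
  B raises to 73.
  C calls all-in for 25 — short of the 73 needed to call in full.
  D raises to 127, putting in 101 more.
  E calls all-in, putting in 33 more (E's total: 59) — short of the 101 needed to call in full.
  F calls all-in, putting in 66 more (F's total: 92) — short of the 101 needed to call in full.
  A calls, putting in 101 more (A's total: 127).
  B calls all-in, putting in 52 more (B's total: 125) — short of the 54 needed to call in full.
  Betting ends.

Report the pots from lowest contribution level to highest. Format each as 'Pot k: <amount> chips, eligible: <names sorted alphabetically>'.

Pot 1: 150 chips, eligible: A, B, C, D, E, F
Pot 2: 170 chips, eligible: A, B, D, E, F
Pot 3: 132 chips, eligible: A, B, D, F
Pot 4: 99 chips, eligible: A, B, D
Pot 5: 4 chips, eligible: A, D

Derivation:
Contributions: A=127, B=125, C=25, D=127, E=59, F=92
Pot levels (distinct totals of non-folded players): 25, 59, 92, 125, 127
Layer 1-25: 25 each from A, B, C, D, E, F = 25*6 = 150 chips; eligible A, B, C, D, E, F
Layer 26-59: 34 each from A, B, D, E, F = 34*5 = 170 chips; eligible A, B, D, E, F
Layer 60-92: 33 each from A, B, D, F = 33*4 = 132 chips; eligible A, B, D, F
Layer 93-125: 33 each from A, B, D = 33*3 = 99 chips; eligible A, B, D
Layer 126-127: 2 each from A, D = 2*2 = 4 chips; eligible A, D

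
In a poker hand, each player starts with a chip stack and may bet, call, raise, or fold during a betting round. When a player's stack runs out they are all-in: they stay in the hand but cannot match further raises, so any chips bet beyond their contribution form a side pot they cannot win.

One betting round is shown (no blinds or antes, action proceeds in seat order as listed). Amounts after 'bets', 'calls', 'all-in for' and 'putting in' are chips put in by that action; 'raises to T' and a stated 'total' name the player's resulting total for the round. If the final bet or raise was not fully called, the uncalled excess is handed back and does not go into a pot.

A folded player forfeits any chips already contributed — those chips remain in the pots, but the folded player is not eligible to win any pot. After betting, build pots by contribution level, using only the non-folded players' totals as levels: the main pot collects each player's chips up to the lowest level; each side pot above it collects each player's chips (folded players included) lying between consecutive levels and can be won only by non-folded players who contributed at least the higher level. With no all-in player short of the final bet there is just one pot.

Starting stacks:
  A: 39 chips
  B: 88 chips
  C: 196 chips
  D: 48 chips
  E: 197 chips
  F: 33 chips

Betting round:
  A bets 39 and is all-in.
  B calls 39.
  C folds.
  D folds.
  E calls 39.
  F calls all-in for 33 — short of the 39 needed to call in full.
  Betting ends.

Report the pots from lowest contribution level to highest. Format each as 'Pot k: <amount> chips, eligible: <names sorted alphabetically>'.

Pot 1: 132 chips, eligible: A, B, E, F
Pot 2: 18 chips, eligible: A, B, E

Derivation:
Contributions: A=39, B=39, E=39, F=33
Folded: C, D
Pot levels (distinct totals of non-folded players): 33, 39
Layer 1-33: 33 each from A, B, E, F = 33*4 = 132 chips; eligible A, B, E, F
Layer 34-39: 6 each from A, B, E = 6*3 = 18 chips; eligible A, B, E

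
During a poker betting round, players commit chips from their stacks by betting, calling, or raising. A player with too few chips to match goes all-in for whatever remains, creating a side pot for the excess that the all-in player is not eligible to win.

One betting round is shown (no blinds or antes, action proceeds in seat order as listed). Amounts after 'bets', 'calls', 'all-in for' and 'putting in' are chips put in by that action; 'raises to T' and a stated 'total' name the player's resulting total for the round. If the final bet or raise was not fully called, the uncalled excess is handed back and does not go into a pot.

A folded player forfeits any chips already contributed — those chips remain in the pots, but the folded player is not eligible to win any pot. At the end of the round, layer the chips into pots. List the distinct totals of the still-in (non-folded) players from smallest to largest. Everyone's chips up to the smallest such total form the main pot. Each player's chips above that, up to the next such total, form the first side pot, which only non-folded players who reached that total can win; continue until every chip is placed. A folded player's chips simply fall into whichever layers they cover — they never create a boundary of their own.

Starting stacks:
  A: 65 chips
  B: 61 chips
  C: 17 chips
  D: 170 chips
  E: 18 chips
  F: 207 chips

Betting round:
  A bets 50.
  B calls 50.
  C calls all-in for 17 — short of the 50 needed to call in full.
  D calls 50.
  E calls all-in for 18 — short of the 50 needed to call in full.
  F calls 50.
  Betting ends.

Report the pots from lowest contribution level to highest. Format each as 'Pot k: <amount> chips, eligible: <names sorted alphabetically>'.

Contributions: A=50, B=50, C=17, D=50, E=18, F=50
Pot levels (distinct totals of non-folded players): 17, 18, 50
Layer 1-17: 17 each from A, B, C, D, E, F = 17*6 = 102 chips; eligible A, B, C, D, E, F
Layer 18-18: 1 each from A, B, D, E, F = 1*5 = 5 chips; eligible A, B, D, E, F
Layer 19-50: 32 each from A, B, D, F = 32*4 = 128 chips; eligible A, B, D, F

Pot 1: 102 chips, eligible: A, B, C, D, E, F
Pot 2: 5 chips, eligible: A, B, D, E, F
Pot 3: 128 chips, eligible: A, B, D, F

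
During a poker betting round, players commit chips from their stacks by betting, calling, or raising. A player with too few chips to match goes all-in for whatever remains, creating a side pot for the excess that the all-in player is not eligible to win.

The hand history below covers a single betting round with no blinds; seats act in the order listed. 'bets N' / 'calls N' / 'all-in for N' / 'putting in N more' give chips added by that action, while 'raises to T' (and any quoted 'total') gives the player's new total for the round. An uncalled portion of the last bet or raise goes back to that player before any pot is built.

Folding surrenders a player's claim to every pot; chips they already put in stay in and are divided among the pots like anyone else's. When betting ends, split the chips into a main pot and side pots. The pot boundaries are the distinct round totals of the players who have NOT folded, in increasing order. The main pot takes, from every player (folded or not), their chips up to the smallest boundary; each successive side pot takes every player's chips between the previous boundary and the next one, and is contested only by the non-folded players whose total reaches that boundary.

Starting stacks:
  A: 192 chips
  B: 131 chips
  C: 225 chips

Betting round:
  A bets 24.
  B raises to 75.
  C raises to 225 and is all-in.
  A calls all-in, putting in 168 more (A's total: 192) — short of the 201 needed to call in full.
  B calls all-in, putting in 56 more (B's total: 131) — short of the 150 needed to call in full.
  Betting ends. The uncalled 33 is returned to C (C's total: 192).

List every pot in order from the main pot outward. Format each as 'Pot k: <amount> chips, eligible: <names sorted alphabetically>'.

Pot 1: 393 chips, eligible: A, B, C
Pot 2: 122 chips, eligible: A, C

Derivation:
Contributions (after 33 returned to C): A=192, B=131, C=192
Pot levels (distinct totals of non-folded players): 131, 192
Layer 1-131: 131 each from A, B, C = 131*3 = 393 chips; eligible A, B, C
Layer 132-192: 61 each from A, C = 61*2 = 122 chips; eligible A, C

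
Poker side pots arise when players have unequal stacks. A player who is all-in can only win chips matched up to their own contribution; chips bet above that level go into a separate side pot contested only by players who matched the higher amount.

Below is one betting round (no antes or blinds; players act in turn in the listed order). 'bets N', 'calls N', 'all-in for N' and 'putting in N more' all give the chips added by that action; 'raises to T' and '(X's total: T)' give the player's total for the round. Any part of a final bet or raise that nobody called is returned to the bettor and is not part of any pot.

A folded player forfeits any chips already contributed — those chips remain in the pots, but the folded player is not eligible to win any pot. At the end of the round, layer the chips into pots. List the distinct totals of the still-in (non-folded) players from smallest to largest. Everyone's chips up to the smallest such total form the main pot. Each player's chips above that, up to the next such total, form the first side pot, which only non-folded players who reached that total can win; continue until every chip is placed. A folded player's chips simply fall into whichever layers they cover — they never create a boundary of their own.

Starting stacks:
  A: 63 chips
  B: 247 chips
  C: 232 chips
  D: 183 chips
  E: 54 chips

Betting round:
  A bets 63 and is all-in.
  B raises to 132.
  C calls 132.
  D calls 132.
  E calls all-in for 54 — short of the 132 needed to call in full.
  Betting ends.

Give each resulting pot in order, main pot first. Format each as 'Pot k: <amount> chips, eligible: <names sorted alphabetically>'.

Pot 1: 270 chips, eligible: A, B, C, D, E
Pot 2: 36 chips, eligible: A, B, C, D
Pot 3: 207 chips, eligible: B, C, D

Derivation:
Contributions: A=63, B=132, C=132, D=132, E=54
Pot levels (distinct totals of non-folded players): 54, 63, 132
Layer 1-54: 54 each from A, B, C, D, E = 54*5 = 270 chips; eligible A, B, C, D, E
Layer 55-63: 9 each from A, B, C, D = 9*4 = 36 chips; eligible A, B, C, D
Layer 64-132: 69 each from B, C, D = 69*3 = 207 chips; eligible B, C, D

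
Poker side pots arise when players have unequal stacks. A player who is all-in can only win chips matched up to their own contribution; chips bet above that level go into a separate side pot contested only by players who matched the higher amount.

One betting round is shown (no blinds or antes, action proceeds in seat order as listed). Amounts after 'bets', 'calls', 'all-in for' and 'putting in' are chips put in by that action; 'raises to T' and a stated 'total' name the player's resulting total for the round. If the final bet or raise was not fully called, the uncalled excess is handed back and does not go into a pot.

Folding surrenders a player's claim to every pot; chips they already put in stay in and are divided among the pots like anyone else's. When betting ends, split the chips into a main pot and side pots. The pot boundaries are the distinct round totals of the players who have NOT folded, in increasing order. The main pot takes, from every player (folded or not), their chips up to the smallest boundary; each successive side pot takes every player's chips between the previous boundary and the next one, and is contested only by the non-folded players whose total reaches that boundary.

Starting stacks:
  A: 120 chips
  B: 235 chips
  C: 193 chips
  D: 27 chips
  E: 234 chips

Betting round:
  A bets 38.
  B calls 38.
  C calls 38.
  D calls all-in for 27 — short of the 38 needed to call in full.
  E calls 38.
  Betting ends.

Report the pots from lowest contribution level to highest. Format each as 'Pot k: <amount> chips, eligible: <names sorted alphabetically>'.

Pot 1: 135 chips, eligible: A, B, C, D, E
Pot 2: 44 chips, eligible: A, B, C, E

Derivation:
Contributions: A=38, B=38, C=38, D=27, E=38
Pot levels (distinct totals of non-folded players): 27, 38
Layer 1-27: 27 each from A, B, C, D, E = 27*5 = 135 chips; eligible A, B, C, D, E
Layer 28-38: 11 each from A, B, C, E = 11*4 = 44 chips; eligible A, B, C, E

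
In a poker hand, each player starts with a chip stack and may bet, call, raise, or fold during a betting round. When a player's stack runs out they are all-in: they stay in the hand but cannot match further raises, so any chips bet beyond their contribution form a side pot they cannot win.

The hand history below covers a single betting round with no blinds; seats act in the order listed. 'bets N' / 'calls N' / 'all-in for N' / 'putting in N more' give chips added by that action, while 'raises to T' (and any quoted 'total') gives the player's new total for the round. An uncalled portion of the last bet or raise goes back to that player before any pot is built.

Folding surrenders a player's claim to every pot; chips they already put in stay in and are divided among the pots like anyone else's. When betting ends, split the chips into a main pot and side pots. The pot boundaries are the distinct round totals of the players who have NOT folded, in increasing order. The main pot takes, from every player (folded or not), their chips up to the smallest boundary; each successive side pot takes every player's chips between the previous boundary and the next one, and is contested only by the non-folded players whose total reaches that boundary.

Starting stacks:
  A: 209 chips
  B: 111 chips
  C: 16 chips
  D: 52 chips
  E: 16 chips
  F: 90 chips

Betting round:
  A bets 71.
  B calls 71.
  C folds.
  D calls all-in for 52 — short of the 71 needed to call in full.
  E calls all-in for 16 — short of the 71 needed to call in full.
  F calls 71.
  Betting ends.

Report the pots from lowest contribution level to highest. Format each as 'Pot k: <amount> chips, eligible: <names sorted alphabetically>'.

Pot 1: 80 chips, eligible: A, B, D, E, F
Pot 2: 144 chips, eligible: A, B, D, F
Pot 3: 57 chips, eligible: A, B, F

Derivation:
Contributions: A=71, B=71, D=52, E=16, F=71
Folded: C
Pot levels (distinct totals of non-folded players): 16, 52, 71
Layer 1-16: 16 each from A, B, D, E, F = 16*5 = 80 chips; eligible A, B, D, E, F
Layer 17-52: 36 each from A, B, D, F = 36*4 = 144 chips; eligible A, B, D, F
Layer 53-71: 19 each from A, B, F = 19*3 = 57 chips; eligible A, B, F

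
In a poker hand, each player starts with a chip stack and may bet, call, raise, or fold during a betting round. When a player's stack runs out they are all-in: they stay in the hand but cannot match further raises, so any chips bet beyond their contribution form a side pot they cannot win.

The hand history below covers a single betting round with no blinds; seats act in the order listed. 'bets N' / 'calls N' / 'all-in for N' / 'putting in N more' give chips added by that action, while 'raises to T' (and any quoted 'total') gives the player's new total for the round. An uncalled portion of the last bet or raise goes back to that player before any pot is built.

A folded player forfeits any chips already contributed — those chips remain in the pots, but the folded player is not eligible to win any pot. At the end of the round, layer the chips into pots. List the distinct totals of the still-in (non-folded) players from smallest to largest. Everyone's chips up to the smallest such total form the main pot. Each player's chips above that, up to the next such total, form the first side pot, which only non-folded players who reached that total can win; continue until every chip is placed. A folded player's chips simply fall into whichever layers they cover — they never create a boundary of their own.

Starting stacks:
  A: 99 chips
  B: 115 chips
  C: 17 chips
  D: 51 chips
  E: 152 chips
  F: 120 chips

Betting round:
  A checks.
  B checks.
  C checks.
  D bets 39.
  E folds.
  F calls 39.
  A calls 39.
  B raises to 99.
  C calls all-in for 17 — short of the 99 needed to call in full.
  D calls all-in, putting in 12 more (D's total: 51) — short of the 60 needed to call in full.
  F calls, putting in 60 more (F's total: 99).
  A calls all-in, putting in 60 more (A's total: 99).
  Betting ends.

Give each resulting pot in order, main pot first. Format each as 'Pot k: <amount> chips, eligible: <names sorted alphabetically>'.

Pot 1: 85 chips, eligible: A, B, C, D, F
Pot 2: 136 chips, eligible: A, B, D, F
Pot 3: 144 chips, eligible: A, B, F

Derivation:
Contributions: A=99, B=99, C=17, D=51, F=99
Folded: E
Pot levels (distinct totals of non-folded players): 17, 51, 99
Layer 1-17: 17 each from A, B, C, D, F = 17*5 = 85 chips; eligible A, B, C, D, F
Layer 18-51: 34 each from A, B, D, F = 34*4 = 136 chips; eligible A, B, D, F
Layer 52-99: 48 each from A, B, F = 48*3 = 144 chips; eligible A, B, F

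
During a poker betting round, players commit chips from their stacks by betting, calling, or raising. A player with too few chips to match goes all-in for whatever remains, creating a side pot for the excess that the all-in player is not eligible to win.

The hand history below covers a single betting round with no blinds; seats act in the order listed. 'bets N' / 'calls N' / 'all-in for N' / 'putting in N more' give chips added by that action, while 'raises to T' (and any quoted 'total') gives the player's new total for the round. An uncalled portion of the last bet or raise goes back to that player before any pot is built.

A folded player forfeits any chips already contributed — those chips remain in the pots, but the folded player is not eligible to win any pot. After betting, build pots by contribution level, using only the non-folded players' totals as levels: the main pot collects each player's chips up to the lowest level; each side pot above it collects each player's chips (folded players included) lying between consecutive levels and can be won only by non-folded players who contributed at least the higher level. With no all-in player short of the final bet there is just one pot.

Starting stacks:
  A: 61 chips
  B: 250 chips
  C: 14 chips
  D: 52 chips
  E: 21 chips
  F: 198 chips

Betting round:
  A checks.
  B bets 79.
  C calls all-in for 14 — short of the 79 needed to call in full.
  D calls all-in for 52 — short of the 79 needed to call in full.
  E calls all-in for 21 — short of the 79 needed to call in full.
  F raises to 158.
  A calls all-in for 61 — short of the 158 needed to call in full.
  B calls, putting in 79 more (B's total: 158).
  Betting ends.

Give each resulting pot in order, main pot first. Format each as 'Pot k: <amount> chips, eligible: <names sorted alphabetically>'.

Contributions: A=61, B=158, C=14, D=52, E=21, F=158
Pot levels (distinct totals of non-folded players): 14, 21, 52, 61, 158
Layer 1-14: 14 each from A, B, C, D, E, F = 14*6 = 84 chips; eligible A, B, C, D, E, F
Layer 15-21: 7 each from A, B, D, E, F = 7*5 = 35 chips; eligible A, B, D, E, F
Layer 22-52: 31 each from A, B, D, F = 31*4 = 124 chips; eligible A, B, D, F
Layer 53-61: 9 each from A, B, F = 9*3 = 27 chips; eligible A, B, F
Layer 62-158: 97 each from B, F = 97*2 = 194 chips; eligible B, F

Pot 1: 84 chips, eligible: A, B, C, D, E, F
Pot 2: 35 chips, eligible: A, B, D, E, F
Pot 3: 124 chips, eligible: A, B, D, F
Pot 4: 27 chips, eligible: A, B, F
Pot 5: 194 chips, eligible: B, F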